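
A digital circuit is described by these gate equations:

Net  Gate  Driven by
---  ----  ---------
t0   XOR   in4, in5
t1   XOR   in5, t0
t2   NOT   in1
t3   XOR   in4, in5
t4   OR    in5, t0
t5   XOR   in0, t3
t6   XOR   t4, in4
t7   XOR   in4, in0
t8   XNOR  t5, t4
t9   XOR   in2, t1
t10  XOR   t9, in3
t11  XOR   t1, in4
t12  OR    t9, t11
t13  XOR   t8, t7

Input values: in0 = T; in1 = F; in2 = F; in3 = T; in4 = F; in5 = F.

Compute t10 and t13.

t0 = in4 XOR in5 = F XOR F = F
t1 = in5 XOR t0 = F XOR F = F
t3 = in4 XOR in5 = F XOR F = F
t4 = in5 OR t0 = F OR F = F
t5 = in0 XOR t3 = T XOR F = T
t7 = in4 XOR in0 = F XOR T = T
t8 = t5 XNOR t4 = T XNOR F = F
t9 = in2 XOR t1 = F XOR F = F
t10 = t9 XOR in3 = F XOR T = T
t13 = t8 XOR t7 = F XOR T = T

t10 = T  t13 = T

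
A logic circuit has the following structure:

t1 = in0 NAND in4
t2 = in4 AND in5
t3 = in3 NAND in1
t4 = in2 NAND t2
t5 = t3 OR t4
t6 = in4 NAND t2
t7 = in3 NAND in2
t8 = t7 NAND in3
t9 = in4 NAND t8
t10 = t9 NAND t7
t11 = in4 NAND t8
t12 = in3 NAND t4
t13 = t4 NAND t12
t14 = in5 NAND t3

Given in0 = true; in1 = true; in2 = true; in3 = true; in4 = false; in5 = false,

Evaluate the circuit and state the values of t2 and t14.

t2 = in4 AND in5 = false AND false = false
t3 = in3 NAND in1 = true NAND true = false
t14 = in5 NAND t3 = false NAND false = true

t2 = false  t14 = true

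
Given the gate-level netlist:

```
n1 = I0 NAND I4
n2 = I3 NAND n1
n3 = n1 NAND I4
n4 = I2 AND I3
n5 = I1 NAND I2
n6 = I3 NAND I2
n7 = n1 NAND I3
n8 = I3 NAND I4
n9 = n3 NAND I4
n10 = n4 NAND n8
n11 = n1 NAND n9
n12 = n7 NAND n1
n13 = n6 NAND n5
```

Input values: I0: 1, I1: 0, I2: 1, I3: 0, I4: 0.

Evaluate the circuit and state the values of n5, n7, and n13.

n5 = 1  n7 = 1  n13 = 0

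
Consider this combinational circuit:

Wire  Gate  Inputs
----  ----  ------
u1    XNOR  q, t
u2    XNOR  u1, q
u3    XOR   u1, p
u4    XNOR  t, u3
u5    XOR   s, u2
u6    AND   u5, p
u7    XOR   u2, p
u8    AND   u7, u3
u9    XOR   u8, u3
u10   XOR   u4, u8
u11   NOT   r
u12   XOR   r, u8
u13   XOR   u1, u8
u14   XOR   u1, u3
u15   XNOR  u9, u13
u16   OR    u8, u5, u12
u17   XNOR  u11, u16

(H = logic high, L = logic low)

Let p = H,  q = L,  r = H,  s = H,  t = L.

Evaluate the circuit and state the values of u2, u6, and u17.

u2 = L  u6 = H  u17 = L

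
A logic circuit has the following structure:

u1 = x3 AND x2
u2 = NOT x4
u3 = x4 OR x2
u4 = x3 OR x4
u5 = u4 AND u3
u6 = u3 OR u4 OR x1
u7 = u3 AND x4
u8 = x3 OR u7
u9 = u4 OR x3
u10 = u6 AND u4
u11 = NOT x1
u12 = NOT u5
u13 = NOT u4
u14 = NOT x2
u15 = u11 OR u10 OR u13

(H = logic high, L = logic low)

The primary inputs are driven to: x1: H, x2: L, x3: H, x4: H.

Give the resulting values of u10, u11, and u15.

u3 = x4 OR x2 = H OR L = H
u4 = x3 OR x4 = H OR H = H
u6 = u3 OR u4 OR x1 = H OR H OR H = H
u10 = u6 AND u4 = H AND H = H
u11 = NOT x1 = NOT H = L
u13 = NOT u4 = NOT H = L
u15 = u11 OR u10 OR u13 = L OR H OR L = H

u10 = H, u11 = L, u15 = H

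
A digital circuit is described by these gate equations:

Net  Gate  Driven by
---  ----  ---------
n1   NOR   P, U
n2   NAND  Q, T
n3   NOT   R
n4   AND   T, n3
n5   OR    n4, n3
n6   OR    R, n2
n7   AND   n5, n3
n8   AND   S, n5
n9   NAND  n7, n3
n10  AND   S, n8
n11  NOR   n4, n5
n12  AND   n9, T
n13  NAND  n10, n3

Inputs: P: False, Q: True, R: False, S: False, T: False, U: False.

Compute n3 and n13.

n3 = NOT R = NOT False = True
n4 = T AND n3 = False AND True = False
n5 = n4 OR n3 = False OR True = True
n8 = S AND n5 = False AND True = False
n10 = S AND n8 = False AND False = False
n13 = n10 NAND n3 = False NAND True = True

n3 = True, n13 = True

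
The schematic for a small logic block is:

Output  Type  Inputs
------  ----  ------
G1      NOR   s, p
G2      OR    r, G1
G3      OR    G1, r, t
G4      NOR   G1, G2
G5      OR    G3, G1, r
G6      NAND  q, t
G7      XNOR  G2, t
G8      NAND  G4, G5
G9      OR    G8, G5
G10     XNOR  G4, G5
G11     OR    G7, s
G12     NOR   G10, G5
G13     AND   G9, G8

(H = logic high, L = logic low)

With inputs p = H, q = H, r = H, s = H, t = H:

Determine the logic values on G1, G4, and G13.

G1 = L, G4 = L, G13 = H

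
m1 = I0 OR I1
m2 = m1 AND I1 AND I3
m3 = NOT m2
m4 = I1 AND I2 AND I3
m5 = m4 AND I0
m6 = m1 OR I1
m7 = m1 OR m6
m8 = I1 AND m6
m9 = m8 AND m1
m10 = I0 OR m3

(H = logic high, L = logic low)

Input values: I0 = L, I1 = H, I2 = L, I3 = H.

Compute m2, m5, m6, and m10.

m2 = H, m5 = L, m6 = H, m10 = L

m1 = I0 OR I1 = L OR H = H
m2 = m1 AND I1 AND I3 = H AND H AND H = H
m3 = NOT m2 = NOT H = L
m4 = I1 AND I2 AND I3 = H AND L AND H = L
m5 = m4 AND I0 = L AND L = L
m6 = m1 OR I1 = H OR H = H
m10 = I0 OR m3 = L OR L = L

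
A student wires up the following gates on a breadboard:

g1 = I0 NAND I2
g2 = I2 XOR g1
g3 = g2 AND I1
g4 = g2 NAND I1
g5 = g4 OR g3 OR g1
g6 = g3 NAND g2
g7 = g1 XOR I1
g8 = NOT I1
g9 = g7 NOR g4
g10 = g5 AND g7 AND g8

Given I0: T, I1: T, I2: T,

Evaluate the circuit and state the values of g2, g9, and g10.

g2 = T  g9 = F  g10 = F

g1 = I0 NAND I2 = T NAND T = F
g2 = I2 XOR g1 = T XOR F = T
g3 = g2 AND I1 = T AND T = T
g4 = g2 NAND I1 = T NAND T = F
g5 = g4 OR g3 OR g1 = F OR T OR F = T
g7 = g1 XOR I1 = F XOR T = T
g8 = NOT I1 = NOT T = F
g9 = g7 NOR g4 = T NOR F = F
g10 = g5 AND g7 AND g8 = T AND T AND F = F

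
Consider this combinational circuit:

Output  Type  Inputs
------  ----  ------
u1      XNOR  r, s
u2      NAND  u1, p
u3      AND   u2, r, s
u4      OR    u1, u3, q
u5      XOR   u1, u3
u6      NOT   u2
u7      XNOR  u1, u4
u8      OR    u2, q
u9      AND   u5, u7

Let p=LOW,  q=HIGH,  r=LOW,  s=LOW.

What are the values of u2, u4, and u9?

u1 = r XNOR s = LOW XNOR LOW = HIGH
u2 = u1 NAND p = HIGH NAND LOW = HIGH
u3 = u2 AND r AND s = HIGH AND LOW AND LOW = LOW
u4 = u1 OR u3 OR q = HIGH OR LOW OR HIGH = HIGH
u5 = u1 XOR u3 = HIGH XOR LOW = HIGH
u7 = u1 XNOR u4 = HIGH XNOR HIGH = HIGH
u9 = u5 AND u7 = HIGH AND HIGH = HIGH

u2 = HIGH, u4 = HIGH, u9 = HIGH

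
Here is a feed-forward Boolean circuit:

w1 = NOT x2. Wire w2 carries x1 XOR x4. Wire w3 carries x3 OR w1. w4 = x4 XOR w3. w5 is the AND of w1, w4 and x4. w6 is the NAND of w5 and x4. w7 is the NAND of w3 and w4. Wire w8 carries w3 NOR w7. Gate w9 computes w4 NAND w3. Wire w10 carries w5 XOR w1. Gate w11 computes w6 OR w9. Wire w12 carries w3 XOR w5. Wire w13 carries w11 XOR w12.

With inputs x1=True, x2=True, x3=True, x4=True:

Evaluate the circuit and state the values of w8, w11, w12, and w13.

w1 = NOT x2 = NOT True = False
w3 = x3 OR w1 = True OR False = True
w4 = x4 XOR w3 = True XOR True = False
w5 = w1 AND w4 AND x4 = False AND False AND True = False
w6 = w5 NAND x4 = False NAND True = True
w7 = w3 NAND w4 = True NAND False = True
w8 = w3 NOR w7 = True NOR True = False
w9 = w4 NAND w3 = False NAND True = True
w11 = w6 OR w9 = True OR True = True
w12 = w3 XOR w5 = True XOR False = True
w13 = w11 XOR w12 = True XOR True = False

w8 = False; w11 = True; w12 = True; w13 = False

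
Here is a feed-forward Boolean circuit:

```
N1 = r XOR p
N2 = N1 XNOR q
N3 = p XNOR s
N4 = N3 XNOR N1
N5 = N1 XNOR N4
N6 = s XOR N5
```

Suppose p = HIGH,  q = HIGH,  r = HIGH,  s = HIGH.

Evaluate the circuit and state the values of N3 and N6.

N3 = HIGH; N6 = LOW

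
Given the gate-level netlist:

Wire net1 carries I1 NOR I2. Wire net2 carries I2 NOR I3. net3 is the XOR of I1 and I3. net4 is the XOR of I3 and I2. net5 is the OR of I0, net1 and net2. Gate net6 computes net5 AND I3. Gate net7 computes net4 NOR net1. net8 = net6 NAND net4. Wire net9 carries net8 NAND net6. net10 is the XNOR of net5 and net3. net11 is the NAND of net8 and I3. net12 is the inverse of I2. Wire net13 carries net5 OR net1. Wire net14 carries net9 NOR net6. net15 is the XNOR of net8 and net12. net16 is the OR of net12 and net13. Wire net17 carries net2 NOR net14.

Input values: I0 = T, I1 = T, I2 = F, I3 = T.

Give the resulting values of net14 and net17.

net1 = I1 NOR I2 = T NOR F = F
net2 = I2 NOR I3 = F NOR T = F
net4 = I3 XOR I2 = T XOR F = T
net5 = I0 OR net1 OR net2 = T OR F OR F = T
net6 = net5 AND I3 = T AND T = T
net8 = net6 NAND net4 = T NAND T = F
net9 = net8 NAND net6 = F NAND T = T
net14 = net9 NOR net6 = T NOR T = F
net17 = net2 NOR net14 = F NOR F = T

net14 = F; net17 = T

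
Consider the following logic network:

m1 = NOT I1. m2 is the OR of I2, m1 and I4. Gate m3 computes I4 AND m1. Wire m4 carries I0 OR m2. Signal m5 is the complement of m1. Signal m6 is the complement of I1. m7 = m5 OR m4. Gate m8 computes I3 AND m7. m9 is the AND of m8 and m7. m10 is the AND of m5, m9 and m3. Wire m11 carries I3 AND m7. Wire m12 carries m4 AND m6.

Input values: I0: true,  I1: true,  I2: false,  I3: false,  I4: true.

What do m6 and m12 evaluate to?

m1 = NOT I1 = NOT true = false
m2 = I2 OR m1 OR I4 = false OR false OR true = true
m4 = I0 OR m2 = true OR true = true
m6 = NOT I1 = NOT true = false
m12 = m4 AND m6 = true AND false = false

m6 = false; m12 = false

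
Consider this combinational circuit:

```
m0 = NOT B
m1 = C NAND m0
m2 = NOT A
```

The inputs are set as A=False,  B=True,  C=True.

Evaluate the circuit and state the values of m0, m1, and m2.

m0 = NOT B = NOT True = False
m1 = C NAND m0 = True NAND False = True
m2 = NOT A = NOT False = True

m0 = False, m1 = True, m2 = True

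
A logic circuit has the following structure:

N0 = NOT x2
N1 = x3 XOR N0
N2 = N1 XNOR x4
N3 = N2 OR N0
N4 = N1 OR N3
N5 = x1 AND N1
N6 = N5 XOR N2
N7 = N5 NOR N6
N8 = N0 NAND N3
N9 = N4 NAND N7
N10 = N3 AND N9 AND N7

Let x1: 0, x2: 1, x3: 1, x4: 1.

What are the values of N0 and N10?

N0 = 0, N10 = 0

N0 = NOT x2 = NOT 1 = 0
N1 = x3 XOR N0 = 1 XOR 0 = 1
N2 = N1 XNOR x4 = 1 XNOR 1 = 1
N3 = N2 OR N0 = 1 OR 0 = 1
N4 = N1 OR N3 = 1 OR 1 = 1
N5 = x1 AND N1 = 0 AND 1 = 0
N6 = N5 XOR N2 = 0 XOR 1 = 1
N7 = N5 NOR N6 = 0 NOR 1 = 0
N9 = N4 NAND N7 = 1 NAND 0 = 1
N10 = N3 AND N9 AND N7 = 1 AND 1 AND 0 = 0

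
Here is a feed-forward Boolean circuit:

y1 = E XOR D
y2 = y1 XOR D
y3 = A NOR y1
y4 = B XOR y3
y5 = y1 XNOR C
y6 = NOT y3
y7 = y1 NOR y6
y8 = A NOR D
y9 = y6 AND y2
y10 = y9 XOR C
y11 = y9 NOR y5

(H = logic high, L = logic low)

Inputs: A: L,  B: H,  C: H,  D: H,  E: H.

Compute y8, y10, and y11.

y1 = E XOR D = H XOR H = L
y2 = y1 XOR D = L XOR H = H
y3 = A NOR y1 = L NOR L = H
y5 = y1 XNOR C = L XNOR H = L
y6 = NOT y3 = NOT H = L
y8 = A NOR D = L NOR H = L
y9 = y6 AND y2 = L AND H = L
y10 = y9 XOR C = L XOR H = H
y11 = y9 NOR y5 = L NOR L = H

y8 = L; y10 = H; y11 = H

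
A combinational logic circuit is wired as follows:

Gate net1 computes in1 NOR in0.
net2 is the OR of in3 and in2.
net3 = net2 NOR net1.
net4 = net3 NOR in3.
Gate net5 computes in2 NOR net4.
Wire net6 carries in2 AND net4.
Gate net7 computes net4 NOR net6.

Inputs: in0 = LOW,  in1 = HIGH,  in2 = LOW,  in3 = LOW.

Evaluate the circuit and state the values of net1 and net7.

net1 = LOW, net7 = HIGH

net1 = in1 NOR in0 = HIGH NOR LOW = LOW
net2 = in3 OR in2 = LOW OR LOW = LOW
net3 = net2 NOR net1 = LOW NOR LOW = HIGH
net4 = net3 NOR in3 = HIGH NOR LOW = LOW
net6 = in2 AND net4 = LOW AND LOW = LOW
net7 = net4 NOR net6 = LOW NOR LOW = HIGH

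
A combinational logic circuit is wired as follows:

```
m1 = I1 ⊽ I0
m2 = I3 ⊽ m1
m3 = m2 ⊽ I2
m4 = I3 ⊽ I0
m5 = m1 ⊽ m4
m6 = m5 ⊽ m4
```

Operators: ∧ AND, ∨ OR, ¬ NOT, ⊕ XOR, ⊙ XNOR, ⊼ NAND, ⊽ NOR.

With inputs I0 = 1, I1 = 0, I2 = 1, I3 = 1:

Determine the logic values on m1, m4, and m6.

m1 = 0, m4 = 0, m6 = 0

m1 = I1 NOR I0 = 0 NOR 1 = 0
m4 = I3 NOR I0 = 1 NOR 1 = 0
m5 = m1 NOR m4 = 0 NOR 0 = 1
m6 = m5 NOR m4 = 1 NOR 0 = 0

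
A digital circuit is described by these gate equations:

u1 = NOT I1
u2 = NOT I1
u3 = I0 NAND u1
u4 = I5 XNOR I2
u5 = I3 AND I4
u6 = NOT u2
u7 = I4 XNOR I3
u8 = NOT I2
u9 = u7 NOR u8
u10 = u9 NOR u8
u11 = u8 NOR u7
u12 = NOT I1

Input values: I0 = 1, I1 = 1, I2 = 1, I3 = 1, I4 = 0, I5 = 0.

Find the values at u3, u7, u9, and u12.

u3 = 1; u7 = 0; u9 = 1; u12 = 0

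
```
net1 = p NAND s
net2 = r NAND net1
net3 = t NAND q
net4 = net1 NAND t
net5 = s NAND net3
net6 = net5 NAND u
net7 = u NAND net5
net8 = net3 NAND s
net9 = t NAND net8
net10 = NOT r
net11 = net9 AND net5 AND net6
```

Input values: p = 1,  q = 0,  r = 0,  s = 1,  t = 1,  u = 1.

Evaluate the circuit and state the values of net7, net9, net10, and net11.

net7 = 1; net9 = 1; net10 = 1; net11 = 0

net3 = t NAND q = 1 NAND 0 = 1
net5 = s NAND net3 = 1 NAND 1 = 0
net6 = net5 NAND u = 0 NAND 1 = 1
net7 = u NAND net5 = 1 NAND 0 = 1
net8 = net3 NAND s = 1 NAND 1 = 0
net9 = t NAND net8 = 1 NAND 0 = 1
net10 = NOT r = NOT 0 = 1
net11 = net9 AND net5 AND net6 = 1 AND 0 AND 1 = 0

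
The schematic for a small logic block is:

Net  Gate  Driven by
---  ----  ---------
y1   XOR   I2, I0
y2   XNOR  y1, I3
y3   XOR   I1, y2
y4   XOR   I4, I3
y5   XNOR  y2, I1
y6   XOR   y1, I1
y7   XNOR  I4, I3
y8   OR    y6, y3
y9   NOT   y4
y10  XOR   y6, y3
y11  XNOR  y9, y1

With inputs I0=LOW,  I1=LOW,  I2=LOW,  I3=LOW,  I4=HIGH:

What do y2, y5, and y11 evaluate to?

y2 = HIGH, y5 = LOW, y11 = HIGH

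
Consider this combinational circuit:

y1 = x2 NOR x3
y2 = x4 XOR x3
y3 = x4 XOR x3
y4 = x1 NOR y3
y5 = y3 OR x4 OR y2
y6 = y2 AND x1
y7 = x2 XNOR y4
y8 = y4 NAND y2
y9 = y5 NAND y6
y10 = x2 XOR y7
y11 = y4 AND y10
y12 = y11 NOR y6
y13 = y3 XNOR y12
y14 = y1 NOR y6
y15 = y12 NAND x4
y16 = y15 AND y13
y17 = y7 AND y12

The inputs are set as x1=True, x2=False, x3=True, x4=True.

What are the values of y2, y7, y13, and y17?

y2 = False  y7 = True  y13 = False  y17 = True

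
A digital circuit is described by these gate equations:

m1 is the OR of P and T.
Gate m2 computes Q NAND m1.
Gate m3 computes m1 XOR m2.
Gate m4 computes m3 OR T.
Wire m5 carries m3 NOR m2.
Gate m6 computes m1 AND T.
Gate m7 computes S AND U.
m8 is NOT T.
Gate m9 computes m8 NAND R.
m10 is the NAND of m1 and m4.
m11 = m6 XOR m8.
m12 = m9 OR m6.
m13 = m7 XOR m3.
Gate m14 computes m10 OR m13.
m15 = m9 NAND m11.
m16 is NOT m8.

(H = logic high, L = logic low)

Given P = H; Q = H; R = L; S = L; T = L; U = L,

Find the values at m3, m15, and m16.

m1 = P OR T = H OR L = H
m2 = Q NAND m1 = H NAND H = L
m3 = m1 XOR m2 = H XOR L = H
m6 = m1 AND T = H AND L = L
m8 = NOT T = NOT L = H
m9 = m8 NAND R = H NAND L = H
m11 = m6 XOR m8 = L XOR H = H
m15 = m9 NAND m11 = H NAND H = L
m16 = NOT m8 = NOT H = L

m3 = H, m15 = L, m16 = L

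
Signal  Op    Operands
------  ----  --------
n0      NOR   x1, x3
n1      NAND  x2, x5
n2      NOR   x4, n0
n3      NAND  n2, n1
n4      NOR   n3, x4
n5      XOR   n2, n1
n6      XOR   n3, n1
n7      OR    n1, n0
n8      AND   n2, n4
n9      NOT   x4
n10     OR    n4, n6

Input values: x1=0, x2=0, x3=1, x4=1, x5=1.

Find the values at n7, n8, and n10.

n7 = 1, n8 = 0, n10 = 0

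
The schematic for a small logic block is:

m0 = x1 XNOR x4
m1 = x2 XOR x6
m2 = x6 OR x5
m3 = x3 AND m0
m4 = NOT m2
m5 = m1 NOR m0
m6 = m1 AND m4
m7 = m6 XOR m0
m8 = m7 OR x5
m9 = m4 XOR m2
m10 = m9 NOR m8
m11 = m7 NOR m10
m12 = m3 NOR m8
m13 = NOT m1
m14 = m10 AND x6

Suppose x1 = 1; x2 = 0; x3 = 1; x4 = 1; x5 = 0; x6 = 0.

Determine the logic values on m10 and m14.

m10 = 0, m14 = 0

m0 = x1 XNOR x4 = 1 XNOR 1 = 1
m1 = x2 XOR x6 = 0 XOR 0 = 0
m2 = x6 OR x5 = 0 OR 0 = 0
m4 = NOT m2 = NOT 0 = 1
m6 = m1 AND m4 = 0 AND 1 = 0
m7 = m6 XOR m0 = 0 XOR 1 = 1
m8 = m7 OR x5 = 1 OR 0 = 1
m9 = m4 XOR m2 = 1 XOR 0 = 1
m10 = m9 NOR m8 = 1 NOR 1 = 0
m14 = m10 AND x6 = 0 AND 0 = 0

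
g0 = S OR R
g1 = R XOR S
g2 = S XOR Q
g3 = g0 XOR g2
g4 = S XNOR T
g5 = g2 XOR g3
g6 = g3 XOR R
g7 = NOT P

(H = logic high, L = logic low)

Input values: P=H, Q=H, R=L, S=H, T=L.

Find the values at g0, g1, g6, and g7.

g0 = H, g1 = H, g6 = H, g7 = L

g0 = S OR R = H OR L = H
g1 = R XOR S = L XOR H = H
g2 = S XOR Q = H XOR H = L
g3 = g0 XOR g2 = H XOR L = H
g6 = g3 XOR R = H XOR L = H
g7 = NOT P = NOT H = L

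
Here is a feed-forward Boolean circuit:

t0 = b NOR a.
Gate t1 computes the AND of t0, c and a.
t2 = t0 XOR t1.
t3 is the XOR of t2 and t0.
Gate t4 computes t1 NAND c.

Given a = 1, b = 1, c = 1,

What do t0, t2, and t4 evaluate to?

t0 = 0, t2 = 0, t4 = 1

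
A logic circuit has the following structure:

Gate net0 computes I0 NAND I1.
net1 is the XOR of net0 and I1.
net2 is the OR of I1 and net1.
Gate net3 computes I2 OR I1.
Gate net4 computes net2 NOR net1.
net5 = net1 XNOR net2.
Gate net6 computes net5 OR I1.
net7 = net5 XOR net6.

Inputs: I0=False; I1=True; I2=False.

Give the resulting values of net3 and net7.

net3 = True; net7 = True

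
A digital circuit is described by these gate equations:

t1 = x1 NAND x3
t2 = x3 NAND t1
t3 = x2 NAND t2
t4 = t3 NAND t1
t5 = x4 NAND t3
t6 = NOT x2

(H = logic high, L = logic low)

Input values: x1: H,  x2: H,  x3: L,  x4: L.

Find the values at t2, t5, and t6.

t1 = x1 NAND x3 = H NAND L = H
t2 = x3 NAND t1 = L NAND H = H
t3 = x2 NAND t2 = H NAND H = L
t5 = x4 NAND t3 = L NAND L = H
t6 = NOT x2 = NOT H = L

t2 = H  t5 = H  t6 = L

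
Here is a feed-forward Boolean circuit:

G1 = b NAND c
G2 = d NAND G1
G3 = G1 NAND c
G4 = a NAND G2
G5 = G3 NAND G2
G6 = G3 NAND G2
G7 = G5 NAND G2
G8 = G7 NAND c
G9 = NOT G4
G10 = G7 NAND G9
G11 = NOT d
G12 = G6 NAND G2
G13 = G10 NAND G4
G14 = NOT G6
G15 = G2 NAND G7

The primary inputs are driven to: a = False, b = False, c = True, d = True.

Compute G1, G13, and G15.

G1 = True, G13 = False, G15 = True

G1 = b NAND c = False NAND True = True
G2 = d NAND G1 = True NAND True = False
G3 = G1 NAND c = True NAND True = False
G4 = a NAND G2 = False NAND False = True
G5 = G3 NAND G2 = False NAND False = True
G7 = G5 NAND G2 = True NAND False = True
G9 = NOT G4 = NOT True = False
G10 = G7 NAND G9 = True NAND False = True
G13 = G10 NAND G4 = True NAND True = False
G15 = G2 NAND G7 = False NAND True = True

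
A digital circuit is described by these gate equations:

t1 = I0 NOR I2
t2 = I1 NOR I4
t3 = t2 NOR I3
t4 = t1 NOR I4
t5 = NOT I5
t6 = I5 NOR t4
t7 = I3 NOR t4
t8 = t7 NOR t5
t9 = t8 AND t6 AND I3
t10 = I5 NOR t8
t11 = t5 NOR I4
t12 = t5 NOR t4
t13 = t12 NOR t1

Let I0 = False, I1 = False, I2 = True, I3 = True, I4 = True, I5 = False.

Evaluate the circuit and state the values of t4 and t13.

t4 = False  t13 = True

t1 = I0 NOR I2 = False NOR True = False
t4 = t1 NOR I4 = False NOR True = False
t5 = NOT I5 = NOT False = True
t12 = t5 NOR t4 = True NOR False = False
t13 = t12 NOR t1 = False NOR False = True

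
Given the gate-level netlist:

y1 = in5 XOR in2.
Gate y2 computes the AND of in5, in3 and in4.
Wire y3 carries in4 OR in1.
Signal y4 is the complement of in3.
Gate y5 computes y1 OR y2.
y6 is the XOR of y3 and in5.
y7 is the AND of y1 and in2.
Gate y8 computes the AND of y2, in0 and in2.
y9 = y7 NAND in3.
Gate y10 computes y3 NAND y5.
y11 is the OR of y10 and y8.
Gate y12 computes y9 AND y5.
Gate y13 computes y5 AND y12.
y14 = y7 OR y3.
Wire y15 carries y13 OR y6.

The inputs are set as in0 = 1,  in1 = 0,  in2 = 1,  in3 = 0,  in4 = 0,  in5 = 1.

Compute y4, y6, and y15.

y1 = in5 XOR in2 = 1 XOR 1 = 0
y2 = in5 AND in3 AND in4 = 1 AND 0 AND 0 = 0
y3 = in4 OR in1 = 0 OR 0 = 0
y4 = NOT in3 = NOT 0 = 1
y5 = y1 OR y2 = 0 OR 0 = 0
y6 = y3 XOR in5 = 0 XOR 1 = 1
y7 = y1 AND in2 = 0 AND 1 = 0
y9 = y7 NAND in3 = 0 NAND 0 = 1
y12 = y9 AND y5 = 1 AND 0 = 0
y13 = y5 AND y12 = 0 AND 0 = 0
y15 = y13 OR y6 = 0 OR 1 = 1

y4 = 1; y6 = 1; y15 = 1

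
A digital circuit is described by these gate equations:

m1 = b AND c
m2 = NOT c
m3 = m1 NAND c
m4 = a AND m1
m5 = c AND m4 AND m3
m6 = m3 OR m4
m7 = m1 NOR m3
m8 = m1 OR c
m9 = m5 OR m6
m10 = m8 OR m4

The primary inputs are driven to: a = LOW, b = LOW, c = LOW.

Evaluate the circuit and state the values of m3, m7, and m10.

m3 = HIGH; m7 = LOW; m10 = LOW

m1 = b AND c = LOW AND LOW = LOW
m3 = m1 NAND c = LOW NAND LOW = HIGH
m4 = a AND m1 = LOW AND LOW = LOW
m7 = m1 NOR m3 = LOW NOR HIGH = LOW
m8 = m1 OR c = LOW OR LOW = LOW
m10 = m8 OR m4 = LOW OR LOW = LOW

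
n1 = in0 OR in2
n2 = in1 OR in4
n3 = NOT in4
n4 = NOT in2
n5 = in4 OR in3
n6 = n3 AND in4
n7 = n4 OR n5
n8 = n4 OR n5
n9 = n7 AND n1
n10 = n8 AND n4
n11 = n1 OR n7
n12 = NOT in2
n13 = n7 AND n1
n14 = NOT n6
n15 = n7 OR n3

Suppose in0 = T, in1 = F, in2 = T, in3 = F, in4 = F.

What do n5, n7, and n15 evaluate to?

n5 = F, n7 = F, n15 = T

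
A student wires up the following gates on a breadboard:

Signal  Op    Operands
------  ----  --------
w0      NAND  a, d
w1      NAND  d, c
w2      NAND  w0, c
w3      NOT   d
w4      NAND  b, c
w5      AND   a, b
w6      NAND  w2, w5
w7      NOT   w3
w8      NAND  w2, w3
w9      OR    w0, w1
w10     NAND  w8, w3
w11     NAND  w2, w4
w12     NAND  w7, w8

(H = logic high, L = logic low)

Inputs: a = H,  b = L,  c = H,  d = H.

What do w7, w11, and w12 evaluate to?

w0 = a NAND d = H NAND H = L
w2 = w0 NAND c = L NAND H = H
w3 = NOT d = NOT H = L
w4 = b NAND c = L NAND H = H
w7 = NOT w3 = NOT L = H
w8 = w2 NAND w3 = H NAND L = H
w11 = w2 NAND w4 = H NAND H = L
w12 = w7 NAND w8 = H NAND H = L

w7 = H  w11 = L  w12 = L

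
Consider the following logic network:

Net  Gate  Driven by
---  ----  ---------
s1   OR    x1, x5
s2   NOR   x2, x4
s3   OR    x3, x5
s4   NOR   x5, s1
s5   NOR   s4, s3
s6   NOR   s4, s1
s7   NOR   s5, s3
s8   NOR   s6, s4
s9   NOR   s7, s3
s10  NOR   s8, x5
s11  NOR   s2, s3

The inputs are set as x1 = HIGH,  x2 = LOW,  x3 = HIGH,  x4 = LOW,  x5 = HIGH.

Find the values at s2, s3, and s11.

s2 = x2 NOR x4 = LOW NOR LOW = HIGH
s3 = x3 OR x5 = HIGH OR HIGH = HIGH
s11 = s2 NOR s3 = HIGH NOR HIGH = LOW

s2 = HIGH  s3 = HIGH  s11 = LOW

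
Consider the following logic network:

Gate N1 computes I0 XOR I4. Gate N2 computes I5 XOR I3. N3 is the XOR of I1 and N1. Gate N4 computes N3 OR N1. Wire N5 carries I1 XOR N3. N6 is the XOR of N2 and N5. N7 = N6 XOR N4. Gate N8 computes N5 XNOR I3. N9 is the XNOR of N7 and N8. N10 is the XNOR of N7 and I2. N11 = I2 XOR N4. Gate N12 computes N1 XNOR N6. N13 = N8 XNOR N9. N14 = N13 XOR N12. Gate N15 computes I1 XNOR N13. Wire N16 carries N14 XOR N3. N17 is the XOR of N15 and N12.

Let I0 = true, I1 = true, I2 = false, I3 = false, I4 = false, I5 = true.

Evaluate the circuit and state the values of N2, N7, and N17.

N2 = true, N7 = true, N17 = true

N1 = I0 XOR I4 = true XOR false = true
N2 = I5 XOR I3 = true XOR false = true
N3 = I1 XOR N1 = true XOR true = false
N4 = N3 OR N1 = false OR true = true
N5 = I1 XOR N3 = true XOR false = true
N6 = N2 XOR N5 = true XOR true = false
N7 = N6 XOR N4 = false XOR true = true
N8 = N5 XNOR I3 = true XNOR false = false
N9 = N7 XNOR N8 = true XNOR false = false
N12 = N1 XNOR N6 = true XNOR false = false
N13 = N8 XNOR N9 = false XNOR false = true
N15 = I1 XNOR N13 = true XNOR true = true
N17 = N15 XOR N12 = true XOR false = true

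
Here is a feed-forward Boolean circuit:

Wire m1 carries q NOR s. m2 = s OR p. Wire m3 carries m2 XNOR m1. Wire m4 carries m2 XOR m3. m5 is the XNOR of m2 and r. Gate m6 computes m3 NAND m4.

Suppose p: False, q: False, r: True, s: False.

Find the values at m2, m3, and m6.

m2 = False  m3 = False  m6 = True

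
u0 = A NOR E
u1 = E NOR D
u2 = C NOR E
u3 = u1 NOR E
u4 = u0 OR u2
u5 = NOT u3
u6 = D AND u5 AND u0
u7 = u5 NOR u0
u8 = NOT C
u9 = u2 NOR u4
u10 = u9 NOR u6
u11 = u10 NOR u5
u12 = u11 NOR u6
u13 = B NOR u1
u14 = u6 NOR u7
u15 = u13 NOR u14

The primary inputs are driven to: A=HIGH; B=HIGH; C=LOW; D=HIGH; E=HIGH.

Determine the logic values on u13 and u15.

u13 = LOW; u15 = LOW

u0 = A NOR E = HIGH NOR HIGH = LOW
u1 = E NOR D = HIGH NOR HIGH = LOW
u3 = u1 NOR E = LOW NOR HIGH = LOW
u5 = NOT u3 = NOT LOW = HIGH
u6 = D AND u5 AND u0 = HIGH AND HIGH AND LOW = LOW
u7 = u5 NOR u0 = HIGH NOR LOW = LOW
u13 = B NOR u1 = HIGH NOR LOW = LOW
u14 = u6 NOR u7 = LOW NOR LOW = HIGH
u15 = u13 NOR u14 = LOW NOR HIGH = LOW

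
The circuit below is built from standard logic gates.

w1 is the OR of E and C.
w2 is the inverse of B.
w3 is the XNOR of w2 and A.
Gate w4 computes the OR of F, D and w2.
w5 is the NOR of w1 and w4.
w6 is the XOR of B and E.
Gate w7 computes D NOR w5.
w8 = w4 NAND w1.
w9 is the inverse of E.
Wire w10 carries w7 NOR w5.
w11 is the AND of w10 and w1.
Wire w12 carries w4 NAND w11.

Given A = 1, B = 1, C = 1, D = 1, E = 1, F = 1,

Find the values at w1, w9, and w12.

w1 = 1, w9 = 0, w12 = 0

w1 = E OR C = 1 OR 1 = 1
w2 = NOT B = NOT 1 = 0
w4 = F OR D OR w2 = 1 OR 1 OR 0 = 1
w5 = w1 NOR w4 = 1 NOR 1 = 0
w7 = D NOR w5 = 1 NOR 0 = 0
w9 = NOT E = NOT 1 = 0
w10 = w7 NOR w5 = 0 NOR 0 = 1
w11 = w10 AND w1 = 1 AND 1 = 1
w12 = w4 NAND w11 = 1 NAND 1 = 0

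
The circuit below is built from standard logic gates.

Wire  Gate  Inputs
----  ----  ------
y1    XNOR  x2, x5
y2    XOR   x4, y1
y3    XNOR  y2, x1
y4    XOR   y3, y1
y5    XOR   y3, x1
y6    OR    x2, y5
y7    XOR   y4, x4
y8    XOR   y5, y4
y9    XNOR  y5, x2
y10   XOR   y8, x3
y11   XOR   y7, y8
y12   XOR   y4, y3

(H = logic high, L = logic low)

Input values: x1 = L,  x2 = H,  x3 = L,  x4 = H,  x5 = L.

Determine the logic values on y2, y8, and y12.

y1 = x2 XNOR x5 = H XNOR L = L
y2 = x4 XOR y1 = H XOR L = H
y3 = y2 XNOR x1 = H XNOR L = L
y4 = y3 XOR y1 = L XOR L = L
y5 = y3 XOR x1 = L XOR L = L
y8 = y5 XOR y4 = L XOR L = L
y12 = y4 XOR y3 = L XOR L = L

y2 = H; y8 = L; y12 = L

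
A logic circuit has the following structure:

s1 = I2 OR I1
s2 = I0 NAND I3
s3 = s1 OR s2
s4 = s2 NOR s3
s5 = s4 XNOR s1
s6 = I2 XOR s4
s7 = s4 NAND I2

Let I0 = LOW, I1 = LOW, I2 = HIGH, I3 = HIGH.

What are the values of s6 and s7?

s1 = I2 OR I1 = HIGH OR LOW = HIGH
s2 = I0 NAND I3 = LOW NAND HIGH = HIGH
s3 = s1 OR s2 = HIGH OR HIGH = HIGH
s4 = s2 NOR s3 = HIGH NOR HIGH = LOW
s6 = I2 XOR s4 = HIGH XOR LOW = HIGH
s7 = s4 NAND I2 = LOW NAND HIGH = HIGH

s6 = HIGH, s7 = HIGH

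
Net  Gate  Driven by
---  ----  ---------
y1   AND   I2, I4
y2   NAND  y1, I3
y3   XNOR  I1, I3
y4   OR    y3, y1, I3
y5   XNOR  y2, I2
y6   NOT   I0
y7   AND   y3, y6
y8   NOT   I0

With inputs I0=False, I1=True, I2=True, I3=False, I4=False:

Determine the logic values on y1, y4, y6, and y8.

y1 = I2 AND I4 = True AND False = False
y3 = I1 XNOR I3 = True XNOR False = False
y4 = y3 OR y1 OR I3 = False OR False OR False = False
y6 = NOT I0 = NOT False = True
y8 = NOT I0 = NOT False = True

y1 = False; y4 = False; y6 = True; y8 = True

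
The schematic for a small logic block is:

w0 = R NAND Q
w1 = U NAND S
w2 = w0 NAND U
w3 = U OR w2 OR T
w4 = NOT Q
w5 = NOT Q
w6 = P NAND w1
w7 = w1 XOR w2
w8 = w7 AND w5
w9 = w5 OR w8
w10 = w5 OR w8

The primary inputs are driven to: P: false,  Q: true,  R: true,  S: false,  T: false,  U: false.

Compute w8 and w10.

w0 = R NAND Q = true NAND true = false
w1 = U NAND S = false NAND false = true
w2 = w0 NAND U = false NAND false = true
w5 = NOT Q = NOT true = false
w7 = w1 XOR w2 = true XOR true = false
w8 = w7 AND w5 = false AND false = false
w10 = w5 OR w8 = false OR false = false

w8 = false, w10 = false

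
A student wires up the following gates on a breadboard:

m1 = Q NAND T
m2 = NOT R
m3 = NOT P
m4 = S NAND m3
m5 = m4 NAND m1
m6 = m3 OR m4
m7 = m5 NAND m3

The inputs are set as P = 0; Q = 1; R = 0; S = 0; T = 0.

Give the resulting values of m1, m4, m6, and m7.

m1 = 1; m4 = 1; m6 = 1; m7 = 1

m1 = Q NAND T = 1 NAND 0 = 1
m3 = NOT P = NOT 0 = 1
m4 = S NAND m3 = 0 NAND 1 = 1
m5 = m4 NAND m1 = 1 NAND 1 = 0
m6 = m3 OR m4 = 1 OR 1 = 1
m7 = m5 NAND m3 = 0 NAND 1 = 1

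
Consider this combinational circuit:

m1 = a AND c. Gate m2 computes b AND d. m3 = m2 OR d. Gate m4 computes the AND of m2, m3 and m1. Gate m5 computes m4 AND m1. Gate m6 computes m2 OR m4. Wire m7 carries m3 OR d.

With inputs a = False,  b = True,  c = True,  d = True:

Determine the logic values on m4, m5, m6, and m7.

m4 = False  m5 = False  m6 = True  m7 = True

m1 = a AND c = False AND True = False
m2 = b AND d = True AND True = True
m3 = m2 OR d = True OR True = True
m4 = m2 AND m3 AND m1 = True AND True AND False = False
m5 = m4 AND m1 = False AND False = False
m6 = m2 OR m4 = True OR False = True
m7 = m3 OR d = True OR True = True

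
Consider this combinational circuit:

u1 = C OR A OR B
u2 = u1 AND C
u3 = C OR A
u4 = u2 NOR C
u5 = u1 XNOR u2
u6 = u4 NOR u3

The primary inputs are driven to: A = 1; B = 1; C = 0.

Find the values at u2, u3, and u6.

u1 = C OR A OR B = 0 OR 1 OR 1 = 1
u2 = u1 AND C = 1 AND 0 = 0
u3 = C OR A = 0 OR 1 = 1
u4 = u2 NOR C = 0 NOR 0 = 1
u6 = u4 NOR u3 = 1 NOR 1 = 0

u2 = 0; u3 = 1; u6 = 0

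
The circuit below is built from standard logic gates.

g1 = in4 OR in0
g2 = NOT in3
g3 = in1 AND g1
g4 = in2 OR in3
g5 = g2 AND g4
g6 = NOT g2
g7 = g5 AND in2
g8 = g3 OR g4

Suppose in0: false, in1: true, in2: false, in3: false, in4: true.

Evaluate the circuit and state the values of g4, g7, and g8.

g4 = false  g7 = false  g8 = true

g1 = in4 OR in0 = true OR false = true
g2 = NOT in3 = NOT false = true
g3 = in1 AND g1 = true AND true = true
g4 = in2 OR in3 = false OR false = false
g5 = g2 AND g4 = true AND false = false
g7 = g5 AND in2 = false AND false = false
g8 = g3 OR g4 = true OR false = true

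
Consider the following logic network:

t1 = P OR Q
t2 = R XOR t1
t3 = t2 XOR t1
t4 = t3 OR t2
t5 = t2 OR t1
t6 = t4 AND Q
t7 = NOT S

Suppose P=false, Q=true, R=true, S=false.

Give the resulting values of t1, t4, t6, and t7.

t1 = P OR Q = false OR true = true
t2 = R XOR t1 = true XOR true = false
t3 = t2 XOR t1 = false XOR true = true
t4 = t3 OR t2 = true OR false = true
t6 = t4 AND Q = true AND true = true
t7 = NOT S = NOT false = true

t1 = true, t4 = true, t6 = true, t7 = true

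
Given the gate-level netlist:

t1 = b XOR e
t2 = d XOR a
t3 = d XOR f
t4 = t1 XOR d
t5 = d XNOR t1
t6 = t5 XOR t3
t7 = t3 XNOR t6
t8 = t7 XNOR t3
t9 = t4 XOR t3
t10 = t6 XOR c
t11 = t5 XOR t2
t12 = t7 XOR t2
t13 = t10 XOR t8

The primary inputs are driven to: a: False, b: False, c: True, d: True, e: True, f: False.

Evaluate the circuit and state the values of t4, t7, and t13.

t4 = False, t7 = False, t13 = True

t1 = b XOR e = False XOR True = True
t3 = d XOR f = True XOR False = True
t4 = t1 XOR d = True XOR True = False
t5 = d XNOR t1 = True XNOR True = True
t6 = t5 XOR t3 = True XOR True = False
t7 = t3 XNOR t6 = True XNOR False = False
t8 = t7 XNOR t3 = False XNOR True = False
t10 = t6 XOR c = False XOR True = True
t13 = t10 XOR t8 = True XOR False = True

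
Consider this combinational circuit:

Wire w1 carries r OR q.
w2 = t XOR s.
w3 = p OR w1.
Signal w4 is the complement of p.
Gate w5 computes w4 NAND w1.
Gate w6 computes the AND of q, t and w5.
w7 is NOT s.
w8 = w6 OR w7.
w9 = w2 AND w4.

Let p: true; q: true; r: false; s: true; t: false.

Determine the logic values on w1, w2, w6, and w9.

w1 = r OR q = false OR true = true
w2 = t XOR s = false XOR true = true
w4 = NOT p = NOT true = false
w5 = w4 NAND w1 = false NAND true = true
w6 = q AND t AND w5 = true AND false AND true = false
w9 = w2 AND w4 = true AND false = false

w1 = true; w2 = true; w6 = false; w9 = false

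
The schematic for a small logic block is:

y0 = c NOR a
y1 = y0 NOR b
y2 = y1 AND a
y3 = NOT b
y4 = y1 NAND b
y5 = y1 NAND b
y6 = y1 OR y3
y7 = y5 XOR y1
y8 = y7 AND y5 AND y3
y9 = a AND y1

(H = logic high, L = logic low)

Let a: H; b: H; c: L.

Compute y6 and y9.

y0 = c NOR a = L NOR H = L
y1 = y0 NOR b = L NOR H = L
y3 = NOT b = NOT H = L
y6 = y1 OR y3 = L OR L = L
y9 = a AND y1 = H AND L = L

y6 = L, y9 = L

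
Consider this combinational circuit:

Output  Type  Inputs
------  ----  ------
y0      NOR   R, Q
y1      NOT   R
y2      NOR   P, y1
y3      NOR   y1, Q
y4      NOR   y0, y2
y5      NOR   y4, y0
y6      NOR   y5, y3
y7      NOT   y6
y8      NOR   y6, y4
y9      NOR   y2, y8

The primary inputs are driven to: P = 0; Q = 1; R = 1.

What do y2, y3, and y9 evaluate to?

y2 = 1, y3 = 0, y9 = 0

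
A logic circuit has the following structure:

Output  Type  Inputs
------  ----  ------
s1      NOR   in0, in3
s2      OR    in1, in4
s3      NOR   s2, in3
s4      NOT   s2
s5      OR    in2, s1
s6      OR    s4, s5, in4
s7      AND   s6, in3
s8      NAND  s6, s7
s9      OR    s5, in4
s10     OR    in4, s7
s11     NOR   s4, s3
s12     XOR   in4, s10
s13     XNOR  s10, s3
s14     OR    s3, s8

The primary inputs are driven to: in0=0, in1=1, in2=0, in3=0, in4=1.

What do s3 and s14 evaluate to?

s1 = in0 NOR in3 = 0 NOR 0 = 1
s2 = in1 OR in4 = 1 OR 1 = 1
s3 = s2 NOR in3 = 1 NOR 0 = 0
s4 = NOT s2 = NOT 1 = 0
s5 = in2 OR s1 = 0 OR 1 = 1
s6 = s4 OR s5 OR in4 = 0 OR 1 OR 1 = 1
s7 = s6 AND in3 = 1 AND 0 = 0
s8 = s6 NAND s7 = 1 NAND 0 = 1
s14 = s3 OR s8 = 0 OR 1 = 1

s3 = 0, s14 = 1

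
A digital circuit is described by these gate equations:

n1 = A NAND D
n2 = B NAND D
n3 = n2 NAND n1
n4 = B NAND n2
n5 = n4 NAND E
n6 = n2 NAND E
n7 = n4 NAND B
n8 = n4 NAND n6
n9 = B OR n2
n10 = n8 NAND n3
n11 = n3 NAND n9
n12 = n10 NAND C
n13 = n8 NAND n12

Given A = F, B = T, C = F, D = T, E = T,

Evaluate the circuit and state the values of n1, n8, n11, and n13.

n1 = A NAND D = F NAND T = T
n2 = B NAND D = T NAND T = F
n3 = n2 NAND n1 = F NAND T = T
n4 = B NAND n2 = T NAND F = T
n6 = n2 NAND E = F NAND T = T
n8 = n4 NAND n6 = T NAND T = F
n9 = B OR n2 = T OR F = T
n10 = n8 NAND n3 = F NAND T = T
n11 = n3 NAND n9 = T NAND T = F
n12 = n10 NAND C = T NAND F = T
n13 = n8 NAND n12 = F NAND T = T

n1 = T, n8 = F, n11 = F, n13 = T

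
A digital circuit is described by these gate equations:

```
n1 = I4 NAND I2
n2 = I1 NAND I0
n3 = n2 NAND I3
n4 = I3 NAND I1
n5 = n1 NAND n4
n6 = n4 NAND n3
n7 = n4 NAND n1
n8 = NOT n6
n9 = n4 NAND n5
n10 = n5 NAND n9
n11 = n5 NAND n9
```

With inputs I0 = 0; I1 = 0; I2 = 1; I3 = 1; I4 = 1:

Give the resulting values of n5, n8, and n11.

n5 = 1  n8 = 0  n11 = 1

n1 = I4 NAND I2 = 1 NAND 1 = 0
n2 = I1 NAND I0 = 0 NAND 0 = 1
n3 = n2 NAND I3 = 1 NAND 1 = 0
n4 = I3 NAND I1 = 1 NAND 0 = 1
n5 = n1 NAND n4 = 0 NAND 1 = 1
n6 = n4 NAND n3 = 1 NAND 0 = 1
n8 = NOT n6 = NOT 1 = 0
n9 = n4 NAND n5 = 1 NAND 1 = 0
n11 = n5 NAND n9 = 1 NAND 0 = 1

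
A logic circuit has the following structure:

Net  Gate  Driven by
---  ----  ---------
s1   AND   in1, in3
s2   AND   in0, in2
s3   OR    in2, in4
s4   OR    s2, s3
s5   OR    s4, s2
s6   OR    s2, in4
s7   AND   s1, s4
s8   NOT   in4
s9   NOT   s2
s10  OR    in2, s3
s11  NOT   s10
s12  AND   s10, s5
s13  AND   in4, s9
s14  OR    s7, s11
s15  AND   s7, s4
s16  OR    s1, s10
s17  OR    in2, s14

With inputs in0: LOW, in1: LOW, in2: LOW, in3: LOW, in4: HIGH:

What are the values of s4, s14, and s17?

s1 = in1 AND in3 = LOW AND LOW = LOW
s2 = in0 AND in2 = LOW AND LOW = LOW
s3 = in2 OR in4 = LOW OR HIGH = HIGH
s4 = s2 OR s3 = LOW OR HIGH = HIGH
s7 = s1 AND s4 = LOW AND HIGH = LOW
s10 = in2 OR s3 = LOW OR HIGH = HIGH
s11 = NOT s10 = NOT HIGH = LOW
s14 = s7 OR s11 = LOW OR LOW = LOW
s17 = in2 OR s14 = LOW OR LOW = LOW

s4 = HIGH, s14 = LOW, s17 = LOW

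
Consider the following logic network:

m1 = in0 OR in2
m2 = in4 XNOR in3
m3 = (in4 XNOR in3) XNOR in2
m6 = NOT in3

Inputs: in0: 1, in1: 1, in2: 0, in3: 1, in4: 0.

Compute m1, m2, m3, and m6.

m1 = 1, m2 = 0, m3 = 1, m6 = 0

m1 = 1 OR 0 = 1
m2 = 0 XNOR 1 = 0
m3 = (0 XNOR 1) XNOR 0 = 1
m6 = NOT 1 = 0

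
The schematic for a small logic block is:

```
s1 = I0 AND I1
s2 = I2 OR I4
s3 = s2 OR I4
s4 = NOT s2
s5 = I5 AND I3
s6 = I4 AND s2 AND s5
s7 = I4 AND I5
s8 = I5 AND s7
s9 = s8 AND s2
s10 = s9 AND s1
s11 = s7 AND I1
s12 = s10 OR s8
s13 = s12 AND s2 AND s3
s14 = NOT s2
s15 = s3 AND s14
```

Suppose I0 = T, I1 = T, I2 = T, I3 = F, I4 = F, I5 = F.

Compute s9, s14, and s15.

s9 = F; s14 = F; s15 = F

s2 = I2 OR I4 = T OR F = T
s3 = s2 OR I4 = T OR F = T
s7 = I4 AND I5 = F AND F = F
s8 = I5 AND s7 = F AND F = F
s9 = s8 AND s2 = F AND T = F
s14 = NOT s2 = NOT T = F
s15 = s3 AND s14 = T AND F = F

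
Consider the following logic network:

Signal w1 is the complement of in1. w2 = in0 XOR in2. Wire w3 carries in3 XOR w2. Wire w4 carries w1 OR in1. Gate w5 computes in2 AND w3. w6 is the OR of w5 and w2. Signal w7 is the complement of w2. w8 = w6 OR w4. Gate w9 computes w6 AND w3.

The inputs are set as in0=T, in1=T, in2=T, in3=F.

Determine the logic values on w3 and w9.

w3 = F  w9 = F

w2 = in0 XOR in2 = T XOR T = F
w3 = in3 XOR w2 = F XOR F = F
w5 = in2 AND w3 = T AND F = F
w6 = w5 OR w2 = F OR F = F
w9 = w6 AND w3 = F AND F = F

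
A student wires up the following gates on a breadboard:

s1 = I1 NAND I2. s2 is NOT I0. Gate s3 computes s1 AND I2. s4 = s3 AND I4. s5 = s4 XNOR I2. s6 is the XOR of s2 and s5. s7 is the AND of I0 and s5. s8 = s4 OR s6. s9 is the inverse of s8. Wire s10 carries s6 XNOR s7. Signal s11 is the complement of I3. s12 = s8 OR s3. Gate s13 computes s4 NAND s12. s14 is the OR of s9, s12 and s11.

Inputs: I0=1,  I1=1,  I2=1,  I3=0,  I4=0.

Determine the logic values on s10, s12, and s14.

s10 = 1, s12 = 0, s14 = 1

s1 = I1 NAND I2 = 1 NAND 1 = 0
s2 = NOT I0 = NOT 1 = 0
s3 = s1 AND I2 = 0 AND 1 = 0
s4 = s3 AND I4 = 0 AND 0 = 0
s5 = s4 XNOR I2 = 0 XNOR 1 = 0
s6 = s2 XOR s5 = 0 XOR 0 = 0
s7 = I0 AND s5 = 1 AND 0 = 0
s8 = s4 OR s6 = 0 OR 0 = 0
s9 = NOT s8 = NOT 0 = 1
s10 = s6 XNOR s7 = 0 XNOR 0 = 1
s11 = NOT I3 = NOT 0 = 1
s12 = s8 OR s3 = 0 OR 0 = 0
s14 = s9 OR s12 OR s11 = 1 OR 0 OR 1 = 1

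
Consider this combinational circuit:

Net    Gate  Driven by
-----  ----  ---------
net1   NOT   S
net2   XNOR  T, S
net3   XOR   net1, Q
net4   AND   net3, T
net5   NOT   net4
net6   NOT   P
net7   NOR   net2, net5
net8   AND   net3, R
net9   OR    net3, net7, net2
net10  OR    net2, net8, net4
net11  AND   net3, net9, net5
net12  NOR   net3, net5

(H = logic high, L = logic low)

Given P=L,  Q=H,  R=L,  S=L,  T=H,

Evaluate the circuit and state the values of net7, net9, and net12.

net1 = NOT S = NOT L = H
net2 = T XNOR S = H XNOR L = L
net3 = net1 XOR Q = H XOR H = L
net4 = net3 AND T = L AND H = L
net5 = NOT net4 = NOT L = H
net7 = net2 NOR net5 = L NOR H = L
net9 = net3 OR net7 OR net2 = L OR L OR L = L
net12 = net3 NOR net5 = L NOR H = L

net7 = L, net9 = L, net12 = L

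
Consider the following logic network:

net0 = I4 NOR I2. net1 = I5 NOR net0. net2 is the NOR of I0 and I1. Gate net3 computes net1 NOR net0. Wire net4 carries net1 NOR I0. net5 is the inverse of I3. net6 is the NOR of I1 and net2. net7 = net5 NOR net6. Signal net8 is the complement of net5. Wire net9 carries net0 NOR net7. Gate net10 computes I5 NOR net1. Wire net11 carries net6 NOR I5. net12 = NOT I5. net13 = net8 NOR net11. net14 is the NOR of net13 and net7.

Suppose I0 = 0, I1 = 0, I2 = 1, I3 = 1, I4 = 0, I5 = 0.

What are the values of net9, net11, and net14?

net9 = 0, net11 = 1, net14 = 0

net0 = I4 NOR I2 = 0 NOR 1 = 0
net2 = I0 NOR I1 = 0 NOR 0 = 1
net5 = NOT I3 = NOT 1 = 0
net6 = I1 NOR net2 = 0 NOR 1 = 0
net7 = net5 NOR net6 = 0 NOR 0 = 1
net8 = NOT net5 = NOT 0 = 1
net9 = net0 NOR net7 = 0 NOR 1 = 0
net11 = net6 NOR I5 = 0 NOR 0 = 1
net13 = net8 NOR net11 = 1 NOR 1 = 0
net14 = net13 NOR net7 = 0 NOR 1 = 0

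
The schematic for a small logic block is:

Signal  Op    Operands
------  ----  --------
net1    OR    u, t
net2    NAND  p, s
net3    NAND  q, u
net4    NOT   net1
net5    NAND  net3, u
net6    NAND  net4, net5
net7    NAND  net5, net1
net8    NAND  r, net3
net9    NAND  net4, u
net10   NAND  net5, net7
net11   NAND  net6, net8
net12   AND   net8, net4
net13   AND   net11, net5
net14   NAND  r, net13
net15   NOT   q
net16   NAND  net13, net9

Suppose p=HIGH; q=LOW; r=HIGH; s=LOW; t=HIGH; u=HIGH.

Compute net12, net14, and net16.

net1 = u OR t = HIGH OR HIGH = HIGH
net3 = q NAND u = LOW NAND HIGH = HIGH
net4 = NOT net1 = NOT HIGH = LOW
net5 = net3 NAND u = HIGH NAND HIGH = LOW
net6 = net4 NAND net5 = LOW NAND LOW = HIGH
net8 = r NAND net3 = HIGH NAND HIGH = LOW
net9 = net4 NAND u = LOW NAND HIGH = HIGH
net11 = net6 NAND net8 = HIGH NAND LOW = HIGH
net12 = net8 AND net4 = LOW AND LOW = LOW
net13 = net11 AND net5 = HIGH AND LOW = LOW
net14 = r NAND net13 = HIGH NAND LOW = HIGH
net16 = net13 NAND net9 = LOW NAND HIGH = HIGH

net12 = LOW, net14 = HIGH, net16 = HIGH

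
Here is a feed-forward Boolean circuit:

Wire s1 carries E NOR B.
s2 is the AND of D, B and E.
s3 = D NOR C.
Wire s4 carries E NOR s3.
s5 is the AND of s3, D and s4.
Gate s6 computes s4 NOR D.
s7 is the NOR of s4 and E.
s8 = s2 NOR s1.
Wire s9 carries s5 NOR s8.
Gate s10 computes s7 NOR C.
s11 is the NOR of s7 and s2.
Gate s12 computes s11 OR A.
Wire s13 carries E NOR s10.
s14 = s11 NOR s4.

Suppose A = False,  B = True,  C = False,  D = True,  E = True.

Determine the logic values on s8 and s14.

s8 = False, s14 = True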